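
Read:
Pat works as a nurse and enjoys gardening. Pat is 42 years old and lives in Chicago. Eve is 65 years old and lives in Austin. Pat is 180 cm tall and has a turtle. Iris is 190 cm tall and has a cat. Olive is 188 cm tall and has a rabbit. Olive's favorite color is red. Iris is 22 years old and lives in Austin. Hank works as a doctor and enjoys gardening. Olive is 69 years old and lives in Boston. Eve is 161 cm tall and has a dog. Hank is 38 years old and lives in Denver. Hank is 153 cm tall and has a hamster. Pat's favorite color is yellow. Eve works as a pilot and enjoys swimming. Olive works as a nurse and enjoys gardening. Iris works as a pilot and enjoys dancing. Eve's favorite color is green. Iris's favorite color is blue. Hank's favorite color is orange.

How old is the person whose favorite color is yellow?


Person with favorite color=yellow is Pat, age 42

42


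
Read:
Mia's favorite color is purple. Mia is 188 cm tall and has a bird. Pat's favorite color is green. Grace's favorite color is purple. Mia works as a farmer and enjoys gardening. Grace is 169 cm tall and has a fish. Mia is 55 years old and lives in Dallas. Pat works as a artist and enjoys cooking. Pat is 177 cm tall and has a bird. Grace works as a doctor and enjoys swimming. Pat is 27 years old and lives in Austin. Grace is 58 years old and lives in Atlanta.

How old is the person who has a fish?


Person with fish is Grace, age 58

58


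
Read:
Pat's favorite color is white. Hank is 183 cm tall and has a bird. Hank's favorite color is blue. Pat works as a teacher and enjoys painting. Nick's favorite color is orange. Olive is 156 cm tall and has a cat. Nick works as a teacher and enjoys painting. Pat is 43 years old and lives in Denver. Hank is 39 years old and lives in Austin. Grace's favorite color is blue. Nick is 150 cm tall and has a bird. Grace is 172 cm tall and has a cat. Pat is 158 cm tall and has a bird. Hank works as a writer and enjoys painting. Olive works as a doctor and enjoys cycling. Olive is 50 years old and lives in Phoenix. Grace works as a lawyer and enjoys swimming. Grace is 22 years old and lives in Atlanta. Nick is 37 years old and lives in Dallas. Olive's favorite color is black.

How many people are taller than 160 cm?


Taller than 160: 2

2


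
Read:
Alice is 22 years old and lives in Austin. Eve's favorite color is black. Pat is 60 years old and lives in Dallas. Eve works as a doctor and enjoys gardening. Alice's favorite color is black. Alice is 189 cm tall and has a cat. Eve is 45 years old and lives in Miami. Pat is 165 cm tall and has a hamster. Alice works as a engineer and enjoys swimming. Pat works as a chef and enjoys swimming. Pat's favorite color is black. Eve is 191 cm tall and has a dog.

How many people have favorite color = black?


Count: 3

3


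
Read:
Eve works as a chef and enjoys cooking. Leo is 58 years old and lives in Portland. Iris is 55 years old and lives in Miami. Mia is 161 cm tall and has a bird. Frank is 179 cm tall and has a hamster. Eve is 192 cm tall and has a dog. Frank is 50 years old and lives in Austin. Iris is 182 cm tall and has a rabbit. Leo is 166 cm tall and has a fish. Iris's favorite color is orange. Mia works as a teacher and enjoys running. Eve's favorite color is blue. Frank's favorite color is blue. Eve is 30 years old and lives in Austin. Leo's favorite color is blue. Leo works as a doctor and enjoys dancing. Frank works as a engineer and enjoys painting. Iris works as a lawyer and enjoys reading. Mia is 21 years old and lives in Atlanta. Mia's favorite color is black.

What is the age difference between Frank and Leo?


|50 - 58| = 8

8


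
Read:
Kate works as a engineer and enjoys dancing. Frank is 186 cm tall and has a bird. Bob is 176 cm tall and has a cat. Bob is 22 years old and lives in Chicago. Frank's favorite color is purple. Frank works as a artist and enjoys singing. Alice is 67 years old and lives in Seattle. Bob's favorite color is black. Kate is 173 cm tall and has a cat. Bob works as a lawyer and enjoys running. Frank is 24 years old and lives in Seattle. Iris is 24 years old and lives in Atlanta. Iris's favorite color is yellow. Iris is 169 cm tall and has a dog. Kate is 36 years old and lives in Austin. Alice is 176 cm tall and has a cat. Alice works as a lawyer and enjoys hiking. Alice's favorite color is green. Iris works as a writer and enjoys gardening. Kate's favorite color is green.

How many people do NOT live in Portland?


Not in Portland: 5

5


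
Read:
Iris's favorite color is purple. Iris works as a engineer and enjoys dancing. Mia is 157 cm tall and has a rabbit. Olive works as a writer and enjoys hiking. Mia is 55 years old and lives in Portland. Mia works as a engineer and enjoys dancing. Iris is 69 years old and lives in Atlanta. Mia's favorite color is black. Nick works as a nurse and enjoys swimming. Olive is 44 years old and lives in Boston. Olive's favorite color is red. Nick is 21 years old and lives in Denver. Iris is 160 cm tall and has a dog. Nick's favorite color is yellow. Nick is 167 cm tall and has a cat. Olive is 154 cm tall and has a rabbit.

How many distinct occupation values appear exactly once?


Unique occupation values: 2

2


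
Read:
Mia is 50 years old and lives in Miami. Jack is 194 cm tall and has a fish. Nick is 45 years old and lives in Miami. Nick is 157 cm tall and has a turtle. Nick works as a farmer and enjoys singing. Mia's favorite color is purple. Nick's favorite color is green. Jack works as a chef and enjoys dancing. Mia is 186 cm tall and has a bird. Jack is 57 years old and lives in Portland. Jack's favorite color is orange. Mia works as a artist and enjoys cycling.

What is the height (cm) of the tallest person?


Tallest: Jack at 194 cm

194


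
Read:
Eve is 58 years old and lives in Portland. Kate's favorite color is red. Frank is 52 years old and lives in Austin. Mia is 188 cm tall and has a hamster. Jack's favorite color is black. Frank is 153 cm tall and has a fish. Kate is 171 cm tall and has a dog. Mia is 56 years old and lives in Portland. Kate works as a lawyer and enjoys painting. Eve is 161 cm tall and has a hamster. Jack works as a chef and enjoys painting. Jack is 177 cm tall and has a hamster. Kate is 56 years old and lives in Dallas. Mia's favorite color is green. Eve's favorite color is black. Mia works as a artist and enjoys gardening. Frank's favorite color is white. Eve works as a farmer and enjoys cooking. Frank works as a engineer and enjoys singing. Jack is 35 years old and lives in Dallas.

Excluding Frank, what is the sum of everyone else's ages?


Sum (excluding Frank): 205

205


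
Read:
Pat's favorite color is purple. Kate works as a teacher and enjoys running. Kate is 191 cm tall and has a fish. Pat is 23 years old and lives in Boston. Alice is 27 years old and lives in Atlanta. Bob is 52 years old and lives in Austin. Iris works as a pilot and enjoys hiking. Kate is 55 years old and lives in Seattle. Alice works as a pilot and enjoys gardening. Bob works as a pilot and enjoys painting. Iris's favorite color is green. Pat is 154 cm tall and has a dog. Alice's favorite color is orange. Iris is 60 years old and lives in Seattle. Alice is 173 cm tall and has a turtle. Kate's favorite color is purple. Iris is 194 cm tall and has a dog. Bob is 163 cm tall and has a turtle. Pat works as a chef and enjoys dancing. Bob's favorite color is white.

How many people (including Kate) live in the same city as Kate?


Kate lives in Seattle. Count = 2

2


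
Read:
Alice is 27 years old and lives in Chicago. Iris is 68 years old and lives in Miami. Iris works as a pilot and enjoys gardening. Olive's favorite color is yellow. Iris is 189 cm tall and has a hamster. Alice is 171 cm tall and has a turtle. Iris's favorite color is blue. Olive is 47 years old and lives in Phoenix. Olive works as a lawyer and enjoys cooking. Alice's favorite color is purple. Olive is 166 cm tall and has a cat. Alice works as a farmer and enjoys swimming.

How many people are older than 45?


Filter: 2

2


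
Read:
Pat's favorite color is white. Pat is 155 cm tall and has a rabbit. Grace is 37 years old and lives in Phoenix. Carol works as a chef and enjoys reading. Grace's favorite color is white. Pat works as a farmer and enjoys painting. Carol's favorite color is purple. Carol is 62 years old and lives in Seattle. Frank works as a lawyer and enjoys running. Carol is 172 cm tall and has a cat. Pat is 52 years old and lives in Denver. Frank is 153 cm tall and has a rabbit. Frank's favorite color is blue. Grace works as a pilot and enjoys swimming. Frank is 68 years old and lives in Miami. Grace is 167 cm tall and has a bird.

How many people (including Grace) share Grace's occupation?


Grace is a pilot. Count = 1

1


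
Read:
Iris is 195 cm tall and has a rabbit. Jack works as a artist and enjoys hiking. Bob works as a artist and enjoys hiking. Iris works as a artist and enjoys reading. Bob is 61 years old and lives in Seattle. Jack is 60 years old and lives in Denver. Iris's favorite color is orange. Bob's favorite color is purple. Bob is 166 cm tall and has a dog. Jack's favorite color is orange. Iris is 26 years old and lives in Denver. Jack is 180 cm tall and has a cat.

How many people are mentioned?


People: Jack, Bob, Iris. Count = 3

3


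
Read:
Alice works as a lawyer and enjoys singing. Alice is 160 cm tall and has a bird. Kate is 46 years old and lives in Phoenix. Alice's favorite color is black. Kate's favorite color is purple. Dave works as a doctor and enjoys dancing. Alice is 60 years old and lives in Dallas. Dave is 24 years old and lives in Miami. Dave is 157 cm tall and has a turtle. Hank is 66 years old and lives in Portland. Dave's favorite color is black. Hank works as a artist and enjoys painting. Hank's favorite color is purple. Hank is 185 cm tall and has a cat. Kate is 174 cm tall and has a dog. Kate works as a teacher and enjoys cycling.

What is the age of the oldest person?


Oldest: Hank at 66

66


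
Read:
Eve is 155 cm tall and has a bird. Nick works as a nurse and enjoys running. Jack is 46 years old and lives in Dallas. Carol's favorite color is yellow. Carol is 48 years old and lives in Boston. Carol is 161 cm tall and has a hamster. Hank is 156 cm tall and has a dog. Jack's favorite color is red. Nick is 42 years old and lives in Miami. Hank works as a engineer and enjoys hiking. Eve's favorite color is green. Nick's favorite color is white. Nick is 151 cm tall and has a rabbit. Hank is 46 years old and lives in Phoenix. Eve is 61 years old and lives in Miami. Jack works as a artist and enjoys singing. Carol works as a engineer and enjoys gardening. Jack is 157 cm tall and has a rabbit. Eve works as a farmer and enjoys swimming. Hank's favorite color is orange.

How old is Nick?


Nick is 42 years old

42


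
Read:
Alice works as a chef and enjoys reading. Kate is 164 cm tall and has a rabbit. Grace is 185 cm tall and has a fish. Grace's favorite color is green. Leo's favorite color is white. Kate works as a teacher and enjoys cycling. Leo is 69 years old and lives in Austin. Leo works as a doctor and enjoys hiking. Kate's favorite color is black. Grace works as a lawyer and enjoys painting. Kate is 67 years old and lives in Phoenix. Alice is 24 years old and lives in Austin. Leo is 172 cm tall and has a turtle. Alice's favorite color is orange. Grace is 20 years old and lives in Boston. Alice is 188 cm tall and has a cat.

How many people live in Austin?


Count in Austin: 2

2


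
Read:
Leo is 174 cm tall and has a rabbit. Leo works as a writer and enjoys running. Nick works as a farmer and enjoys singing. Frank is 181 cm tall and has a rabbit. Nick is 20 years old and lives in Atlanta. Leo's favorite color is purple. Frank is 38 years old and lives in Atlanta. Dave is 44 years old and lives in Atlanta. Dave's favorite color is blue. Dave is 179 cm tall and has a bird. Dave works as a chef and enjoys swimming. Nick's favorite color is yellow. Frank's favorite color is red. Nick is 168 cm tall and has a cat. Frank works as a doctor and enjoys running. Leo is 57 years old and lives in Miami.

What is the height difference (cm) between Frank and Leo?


|181 - 174| = 7

7


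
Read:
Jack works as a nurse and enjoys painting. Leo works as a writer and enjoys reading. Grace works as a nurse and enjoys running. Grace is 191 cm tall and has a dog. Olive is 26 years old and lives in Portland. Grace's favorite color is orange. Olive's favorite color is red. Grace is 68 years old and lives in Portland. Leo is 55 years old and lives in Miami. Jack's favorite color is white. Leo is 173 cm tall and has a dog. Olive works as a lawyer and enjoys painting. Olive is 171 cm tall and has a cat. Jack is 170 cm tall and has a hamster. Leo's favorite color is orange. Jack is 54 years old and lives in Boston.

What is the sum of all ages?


55+54+68+26 = 203

203


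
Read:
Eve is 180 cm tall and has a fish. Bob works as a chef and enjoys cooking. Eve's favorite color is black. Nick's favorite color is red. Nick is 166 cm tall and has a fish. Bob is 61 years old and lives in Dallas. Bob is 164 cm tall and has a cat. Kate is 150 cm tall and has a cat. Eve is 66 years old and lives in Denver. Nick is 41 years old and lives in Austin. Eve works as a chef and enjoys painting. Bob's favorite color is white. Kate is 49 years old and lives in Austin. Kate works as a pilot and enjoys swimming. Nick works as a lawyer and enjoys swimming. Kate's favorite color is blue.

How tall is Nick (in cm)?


Nick is 166 cm tall

166


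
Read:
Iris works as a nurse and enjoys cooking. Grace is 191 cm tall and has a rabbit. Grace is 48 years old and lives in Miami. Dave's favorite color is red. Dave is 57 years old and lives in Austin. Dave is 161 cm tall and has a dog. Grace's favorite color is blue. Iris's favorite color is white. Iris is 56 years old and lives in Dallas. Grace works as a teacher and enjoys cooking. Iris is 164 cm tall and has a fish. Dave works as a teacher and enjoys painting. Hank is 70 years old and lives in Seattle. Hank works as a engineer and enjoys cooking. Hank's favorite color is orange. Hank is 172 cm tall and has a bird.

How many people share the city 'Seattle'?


Count: 1

1


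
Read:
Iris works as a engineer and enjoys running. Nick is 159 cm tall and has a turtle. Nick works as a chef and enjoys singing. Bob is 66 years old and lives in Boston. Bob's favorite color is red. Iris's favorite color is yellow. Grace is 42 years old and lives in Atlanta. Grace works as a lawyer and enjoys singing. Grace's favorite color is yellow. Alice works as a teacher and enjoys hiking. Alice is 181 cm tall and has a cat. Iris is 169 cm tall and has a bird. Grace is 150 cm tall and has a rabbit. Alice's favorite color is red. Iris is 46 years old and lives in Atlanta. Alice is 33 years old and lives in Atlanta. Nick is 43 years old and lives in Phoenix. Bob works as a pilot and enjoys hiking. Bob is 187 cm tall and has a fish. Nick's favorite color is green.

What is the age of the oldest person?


Oldest: Bob at 66

66


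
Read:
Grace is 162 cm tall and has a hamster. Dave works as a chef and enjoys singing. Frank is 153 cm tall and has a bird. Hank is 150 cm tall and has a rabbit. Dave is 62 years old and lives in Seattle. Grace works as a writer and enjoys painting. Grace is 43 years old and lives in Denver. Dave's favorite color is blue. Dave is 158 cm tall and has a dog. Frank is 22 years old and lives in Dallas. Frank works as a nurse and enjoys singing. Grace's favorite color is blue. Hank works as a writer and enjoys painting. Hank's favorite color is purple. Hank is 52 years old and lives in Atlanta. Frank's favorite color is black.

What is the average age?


Sum=179, n=4, avg=44.75

44.75


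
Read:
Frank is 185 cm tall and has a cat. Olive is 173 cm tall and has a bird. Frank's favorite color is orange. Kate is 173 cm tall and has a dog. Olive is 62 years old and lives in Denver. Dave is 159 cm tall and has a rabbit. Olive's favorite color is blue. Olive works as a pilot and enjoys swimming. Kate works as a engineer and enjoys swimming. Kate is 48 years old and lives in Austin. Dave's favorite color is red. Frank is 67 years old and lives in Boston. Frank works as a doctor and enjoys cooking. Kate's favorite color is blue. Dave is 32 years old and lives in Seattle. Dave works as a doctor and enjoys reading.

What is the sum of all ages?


48+62+67+32 = 209

209


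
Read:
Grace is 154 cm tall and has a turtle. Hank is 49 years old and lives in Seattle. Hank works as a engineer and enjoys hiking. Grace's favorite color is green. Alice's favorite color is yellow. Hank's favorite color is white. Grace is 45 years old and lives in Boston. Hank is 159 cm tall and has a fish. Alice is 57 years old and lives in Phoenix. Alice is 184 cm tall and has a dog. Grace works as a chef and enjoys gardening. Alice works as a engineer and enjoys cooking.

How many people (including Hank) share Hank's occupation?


Hank is a engineer. Count = 2

2


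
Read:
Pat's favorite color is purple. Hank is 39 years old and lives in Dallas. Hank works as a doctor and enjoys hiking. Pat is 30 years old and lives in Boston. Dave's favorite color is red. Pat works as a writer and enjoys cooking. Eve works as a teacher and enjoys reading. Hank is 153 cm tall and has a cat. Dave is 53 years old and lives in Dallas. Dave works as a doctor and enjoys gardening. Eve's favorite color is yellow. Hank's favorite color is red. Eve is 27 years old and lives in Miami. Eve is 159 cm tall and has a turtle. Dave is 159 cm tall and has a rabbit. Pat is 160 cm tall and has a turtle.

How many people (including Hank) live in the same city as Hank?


Hank lives in Dallas. Count = 2

2


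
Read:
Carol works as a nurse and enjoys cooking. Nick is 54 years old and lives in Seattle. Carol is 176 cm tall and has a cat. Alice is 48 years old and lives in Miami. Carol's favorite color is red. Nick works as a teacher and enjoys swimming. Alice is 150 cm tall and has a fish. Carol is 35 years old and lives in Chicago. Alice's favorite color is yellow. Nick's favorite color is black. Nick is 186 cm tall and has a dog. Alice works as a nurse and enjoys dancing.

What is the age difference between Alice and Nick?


|48 - 54| = 6

6


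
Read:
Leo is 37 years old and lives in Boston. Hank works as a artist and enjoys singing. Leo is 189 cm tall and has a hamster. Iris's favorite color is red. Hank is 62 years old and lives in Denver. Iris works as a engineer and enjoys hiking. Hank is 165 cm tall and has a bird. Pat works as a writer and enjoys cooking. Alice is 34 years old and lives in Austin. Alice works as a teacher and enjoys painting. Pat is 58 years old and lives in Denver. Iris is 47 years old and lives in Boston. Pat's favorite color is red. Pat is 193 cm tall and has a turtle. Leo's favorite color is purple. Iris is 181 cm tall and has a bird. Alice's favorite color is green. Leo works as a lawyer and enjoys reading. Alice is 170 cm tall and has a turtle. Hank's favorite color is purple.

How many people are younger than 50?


Filter: 3

3


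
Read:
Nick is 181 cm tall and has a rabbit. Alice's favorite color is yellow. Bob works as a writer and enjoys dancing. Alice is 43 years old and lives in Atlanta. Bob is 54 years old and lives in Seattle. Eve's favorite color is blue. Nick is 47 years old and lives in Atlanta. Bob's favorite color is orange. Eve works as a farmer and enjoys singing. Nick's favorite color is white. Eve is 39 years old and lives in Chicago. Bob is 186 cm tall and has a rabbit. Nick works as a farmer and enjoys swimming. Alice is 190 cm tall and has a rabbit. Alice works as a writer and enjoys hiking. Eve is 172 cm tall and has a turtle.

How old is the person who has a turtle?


Person with turtle is Eve, age 39

39


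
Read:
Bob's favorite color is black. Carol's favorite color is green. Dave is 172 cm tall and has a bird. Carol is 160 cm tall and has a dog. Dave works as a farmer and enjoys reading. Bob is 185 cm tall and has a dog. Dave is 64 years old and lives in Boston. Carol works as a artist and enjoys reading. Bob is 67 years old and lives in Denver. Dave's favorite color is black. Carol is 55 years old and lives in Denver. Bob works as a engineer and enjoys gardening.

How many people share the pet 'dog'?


Count: 2

2


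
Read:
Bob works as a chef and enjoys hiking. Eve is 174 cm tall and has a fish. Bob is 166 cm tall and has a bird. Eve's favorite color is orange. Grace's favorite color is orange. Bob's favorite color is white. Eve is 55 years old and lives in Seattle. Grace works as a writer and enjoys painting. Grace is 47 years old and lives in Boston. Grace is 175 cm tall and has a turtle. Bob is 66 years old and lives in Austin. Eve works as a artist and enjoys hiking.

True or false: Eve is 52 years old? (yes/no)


Eve is actually 55. no

no


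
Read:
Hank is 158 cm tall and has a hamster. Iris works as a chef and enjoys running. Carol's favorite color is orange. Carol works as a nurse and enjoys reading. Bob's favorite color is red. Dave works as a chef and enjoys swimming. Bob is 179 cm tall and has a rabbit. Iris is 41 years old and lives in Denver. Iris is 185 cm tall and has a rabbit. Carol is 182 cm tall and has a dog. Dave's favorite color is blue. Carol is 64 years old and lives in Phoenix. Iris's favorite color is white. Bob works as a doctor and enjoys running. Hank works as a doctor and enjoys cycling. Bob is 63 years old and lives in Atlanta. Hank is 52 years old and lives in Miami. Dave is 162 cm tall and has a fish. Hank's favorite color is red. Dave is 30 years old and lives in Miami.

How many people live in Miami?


Count in Miami: 2

2


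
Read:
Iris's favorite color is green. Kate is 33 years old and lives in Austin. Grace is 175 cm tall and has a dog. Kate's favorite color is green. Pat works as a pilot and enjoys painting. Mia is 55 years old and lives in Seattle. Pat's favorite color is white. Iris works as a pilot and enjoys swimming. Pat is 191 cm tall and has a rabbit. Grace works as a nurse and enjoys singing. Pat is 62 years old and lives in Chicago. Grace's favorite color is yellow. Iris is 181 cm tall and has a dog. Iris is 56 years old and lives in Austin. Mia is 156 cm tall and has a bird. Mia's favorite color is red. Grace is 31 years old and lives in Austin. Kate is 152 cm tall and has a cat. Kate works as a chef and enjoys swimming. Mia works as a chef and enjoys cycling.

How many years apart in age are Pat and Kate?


62 vs 33, diff = 29

29


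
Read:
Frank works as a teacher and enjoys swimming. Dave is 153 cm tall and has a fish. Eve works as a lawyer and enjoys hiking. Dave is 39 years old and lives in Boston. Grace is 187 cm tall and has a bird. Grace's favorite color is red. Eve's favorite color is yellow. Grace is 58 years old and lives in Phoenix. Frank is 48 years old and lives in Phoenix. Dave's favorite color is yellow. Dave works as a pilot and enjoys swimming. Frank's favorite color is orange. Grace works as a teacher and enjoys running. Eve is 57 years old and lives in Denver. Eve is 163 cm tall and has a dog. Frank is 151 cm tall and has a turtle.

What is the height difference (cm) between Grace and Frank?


|187 - 151| = 36

36


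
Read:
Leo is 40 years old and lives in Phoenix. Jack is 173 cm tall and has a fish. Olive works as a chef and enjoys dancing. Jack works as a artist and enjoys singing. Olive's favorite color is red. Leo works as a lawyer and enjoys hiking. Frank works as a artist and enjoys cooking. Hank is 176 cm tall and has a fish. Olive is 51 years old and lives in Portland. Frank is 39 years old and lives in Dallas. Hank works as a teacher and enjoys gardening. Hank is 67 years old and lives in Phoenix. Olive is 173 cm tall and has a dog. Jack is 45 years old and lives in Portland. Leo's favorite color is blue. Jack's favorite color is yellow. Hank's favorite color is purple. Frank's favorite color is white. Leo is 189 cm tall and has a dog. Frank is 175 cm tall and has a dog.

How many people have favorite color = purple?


Count: 1

1


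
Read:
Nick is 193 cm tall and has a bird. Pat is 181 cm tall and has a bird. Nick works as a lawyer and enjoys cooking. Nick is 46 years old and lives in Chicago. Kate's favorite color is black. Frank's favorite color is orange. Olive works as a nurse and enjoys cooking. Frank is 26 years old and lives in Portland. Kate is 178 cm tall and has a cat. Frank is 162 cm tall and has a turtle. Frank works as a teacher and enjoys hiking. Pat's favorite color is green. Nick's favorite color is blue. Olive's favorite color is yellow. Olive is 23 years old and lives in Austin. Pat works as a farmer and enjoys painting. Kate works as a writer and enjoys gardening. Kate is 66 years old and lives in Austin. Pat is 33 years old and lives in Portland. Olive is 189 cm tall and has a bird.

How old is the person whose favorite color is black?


Person with favorite color=black is Kate, age 66

66


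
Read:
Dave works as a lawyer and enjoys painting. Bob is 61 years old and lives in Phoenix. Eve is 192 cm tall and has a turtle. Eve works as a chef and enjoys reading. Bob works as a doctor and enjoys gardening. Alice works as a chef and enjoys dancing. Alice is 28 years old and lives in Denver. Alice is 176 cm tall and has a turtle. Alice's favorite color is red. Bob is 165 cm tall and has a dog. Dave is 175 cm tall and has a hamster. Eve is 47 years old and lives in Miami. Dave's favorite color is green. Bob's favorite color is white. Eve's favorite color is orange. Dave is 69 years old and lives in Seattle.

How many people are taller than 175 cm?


Taller than 175: 2

2


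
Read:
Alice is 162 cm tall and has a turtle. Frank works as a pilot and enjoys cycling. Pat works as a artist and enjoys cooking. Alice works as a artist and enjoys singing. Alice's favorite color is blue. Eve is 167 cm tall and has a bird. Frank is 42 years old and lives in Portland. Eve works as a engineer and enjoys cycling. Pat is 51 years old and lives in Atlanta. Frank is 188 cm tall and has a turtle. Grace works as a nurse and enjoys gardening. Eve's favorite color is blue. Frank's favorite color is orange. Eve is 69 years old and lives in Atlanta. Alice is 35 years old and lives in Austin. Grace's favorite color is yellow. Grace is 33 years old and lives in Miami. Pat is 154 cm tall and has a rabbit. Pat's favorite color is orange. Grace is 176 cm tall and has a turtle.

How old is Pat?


Pat is 51 years old

51


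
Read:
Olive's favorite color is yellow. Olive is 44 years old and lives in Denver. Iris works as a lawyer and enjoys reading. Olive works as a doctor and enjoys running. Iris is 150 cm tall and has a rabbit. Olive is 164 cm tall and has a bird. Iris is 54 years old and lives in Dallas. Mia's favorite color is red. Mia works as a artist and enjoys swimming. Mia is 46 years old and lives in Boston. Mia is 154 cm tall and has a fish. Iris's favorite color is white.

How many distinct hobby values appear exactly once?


Unique hobby values: 3

3


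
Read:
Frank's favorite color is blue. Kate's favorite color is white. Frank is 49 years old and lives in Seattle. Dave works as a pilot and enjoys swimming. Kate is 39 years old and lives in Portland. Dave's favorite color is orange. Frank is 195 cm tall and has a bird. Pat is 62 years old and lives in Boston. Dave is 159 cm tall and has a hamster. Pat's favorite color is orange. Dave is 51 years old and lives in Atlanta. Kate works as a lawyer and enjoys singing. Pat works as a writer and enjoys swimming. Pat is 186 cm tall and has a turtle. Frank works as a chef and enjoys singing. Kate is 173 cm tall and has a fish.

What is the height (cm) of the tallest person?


Tallest: Frank at 195 cm

195


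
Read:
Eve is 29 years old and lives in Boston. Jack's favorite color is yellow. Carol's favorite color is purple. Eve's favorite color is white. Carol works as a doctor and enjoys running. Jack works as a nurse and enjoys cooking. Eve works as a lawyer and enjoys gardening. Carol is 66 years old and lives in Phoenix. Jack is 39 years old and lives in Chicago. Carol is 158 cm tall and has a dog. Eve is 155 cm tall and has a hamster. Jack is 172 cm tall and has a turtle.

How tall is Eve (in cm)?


Eve is 155 cm tall

155


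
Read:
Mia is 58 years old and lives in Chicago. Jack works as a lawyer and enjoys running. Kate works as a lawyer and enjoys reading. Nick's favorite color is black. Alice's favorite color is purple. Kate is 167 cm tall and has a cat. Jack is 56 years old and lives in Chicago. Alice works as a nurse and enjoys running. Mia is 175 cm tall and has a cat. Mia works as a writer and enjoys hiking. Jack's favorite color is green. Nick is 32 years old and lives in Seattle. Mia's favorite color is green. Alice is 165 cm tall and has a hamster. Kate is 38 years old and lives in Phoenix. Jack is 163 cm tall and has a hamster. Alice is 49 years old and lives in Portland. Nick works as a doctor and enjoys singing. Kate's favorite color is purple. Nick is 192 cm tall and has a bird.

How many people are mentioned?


People: Mia, Nick, Alice, Kate, Jack. Count = 5

5


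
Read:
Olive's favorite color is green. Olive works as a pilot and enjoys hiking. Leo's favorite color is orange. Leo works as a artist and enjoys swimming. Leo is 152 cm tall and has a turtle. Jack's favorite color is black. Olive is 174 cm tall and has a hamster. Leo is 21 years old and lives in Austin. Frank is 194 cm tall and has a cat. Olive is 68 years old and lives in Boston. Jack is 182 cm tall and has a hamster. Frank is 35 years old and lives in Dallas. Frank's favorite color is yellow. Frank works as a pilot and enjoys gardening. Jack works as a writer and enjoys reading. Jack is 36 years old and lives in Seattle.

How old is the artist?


The artist is Leo, age 21

21


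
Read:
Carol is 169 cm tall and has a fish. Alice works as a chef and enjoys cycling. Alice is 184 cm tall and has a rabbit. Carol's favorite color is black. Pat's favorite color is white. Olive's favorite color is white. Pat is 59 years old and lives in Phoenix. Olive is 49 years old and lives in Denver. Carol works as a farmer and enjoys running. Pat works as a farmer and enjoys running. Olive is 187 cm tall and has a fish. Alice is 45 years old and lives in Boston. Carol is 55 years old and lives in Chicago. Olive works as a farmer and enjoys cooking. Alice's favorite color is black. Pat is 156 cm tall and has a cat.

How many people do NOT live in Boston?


Not in Boston: 3

3


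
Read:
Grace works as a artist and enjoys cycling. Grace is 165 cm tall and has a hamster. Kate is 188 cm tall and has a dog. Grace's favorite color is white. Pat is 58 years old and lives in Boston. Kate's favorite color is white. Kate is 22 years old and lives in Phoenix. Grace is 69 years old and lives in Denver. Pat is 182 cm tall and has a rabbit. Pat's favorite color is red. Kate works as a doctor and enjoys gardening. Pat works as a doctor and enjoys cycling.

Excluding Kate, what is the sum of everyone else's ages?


Sum (excluding Kate): 127

127


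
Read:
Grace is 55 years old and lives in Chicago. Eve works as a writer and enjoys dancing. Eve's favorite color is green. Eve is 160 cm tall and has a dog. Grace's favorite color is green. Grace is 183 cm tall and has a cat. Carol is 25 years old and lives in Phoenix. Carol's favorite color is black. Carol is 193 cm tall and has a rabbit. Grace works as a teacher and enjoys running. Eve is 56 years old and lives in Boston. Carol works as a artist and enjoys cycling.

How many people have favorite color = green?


Count: 2

2


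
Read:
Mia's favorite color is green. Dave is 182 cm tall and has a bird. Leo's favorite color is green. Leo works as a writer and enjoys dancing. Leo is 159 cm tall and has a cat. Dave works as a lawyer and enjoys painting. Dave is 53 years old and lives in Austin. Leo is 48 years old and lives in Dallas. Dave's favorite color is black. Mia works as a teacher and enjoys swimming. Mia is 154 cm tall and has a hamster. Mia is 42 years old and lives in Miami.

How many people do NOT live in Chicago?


Not in Chicago: 3

3


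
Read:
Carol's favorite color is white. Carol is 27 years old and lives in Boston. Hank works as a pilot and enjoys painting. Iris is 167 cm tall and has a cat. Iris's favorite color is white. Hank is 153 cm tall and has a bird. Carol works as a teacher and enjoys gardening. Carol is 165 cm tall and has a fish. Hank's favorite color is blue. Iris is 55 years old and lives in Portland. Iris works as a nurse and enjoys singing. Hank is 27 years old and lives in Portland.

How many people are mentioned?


People: Hank, Iris, Carol. Count = 3

3


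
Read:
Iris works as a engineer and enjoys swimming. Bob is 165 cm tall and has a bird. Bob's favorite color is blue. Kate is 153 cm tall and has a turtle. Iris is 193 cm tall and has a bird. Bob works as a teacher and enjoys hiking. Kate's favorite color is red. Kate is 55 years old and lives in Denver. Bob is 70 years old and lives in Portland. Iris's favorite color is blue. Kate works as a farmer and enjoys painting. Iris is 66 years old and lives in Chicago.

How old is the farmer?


The farmer is Kate, age 55

55


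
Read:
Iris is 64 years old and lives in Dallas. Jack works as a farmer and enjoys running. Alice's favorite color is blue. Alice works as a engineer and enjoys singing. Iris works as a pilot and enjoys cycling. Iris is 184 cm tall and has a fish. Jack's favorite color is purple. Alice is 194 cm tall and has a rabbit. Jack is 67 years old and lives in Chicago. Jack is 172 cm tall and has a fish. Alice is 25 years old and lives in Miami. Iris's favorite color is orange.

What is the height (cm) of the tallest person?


Tallest: Alice at 194 cm

194


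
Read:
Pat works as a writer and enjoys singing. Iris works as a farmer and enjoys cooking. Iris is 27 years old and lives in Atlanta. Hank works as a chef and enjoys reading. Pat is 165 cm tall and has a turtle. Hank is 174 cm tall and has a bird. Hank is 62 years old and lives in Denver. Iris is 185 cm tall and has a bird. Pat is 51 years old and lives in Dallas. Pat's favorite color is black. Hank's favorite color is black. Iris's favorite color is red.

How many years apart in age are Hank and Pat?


62 vs 51, diff = 11

11


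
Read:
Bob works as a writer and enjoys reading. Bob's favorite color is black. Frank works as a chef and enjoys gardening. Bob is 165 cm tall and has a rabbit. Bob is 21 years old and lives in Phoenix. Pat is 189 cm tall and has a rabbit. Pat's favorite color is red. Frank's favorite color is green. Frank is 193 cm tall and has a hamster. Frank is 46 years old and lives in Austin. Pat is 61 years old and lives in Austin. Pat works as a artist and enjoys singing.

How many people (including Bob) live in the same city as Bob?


Bob lives in Phoenix. Count = 1

1


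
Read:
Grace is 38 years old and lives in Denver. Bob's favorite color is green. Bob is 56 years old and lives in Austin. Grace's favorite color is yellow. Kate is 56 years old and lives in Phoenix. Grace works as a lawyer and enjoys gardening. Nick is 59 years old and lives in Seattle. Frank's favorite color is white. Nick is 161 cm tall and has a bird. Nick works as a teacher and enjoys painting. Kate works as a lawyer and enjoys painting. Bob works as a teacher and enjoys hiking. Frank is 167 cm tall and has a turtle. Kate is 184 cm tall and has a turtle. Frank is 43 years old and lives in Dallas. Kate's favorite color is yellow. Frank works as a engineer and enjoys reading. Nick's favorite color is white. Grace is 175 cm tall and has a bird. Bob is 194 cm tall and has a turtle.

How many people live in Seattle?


Count in Seattle: 1

1


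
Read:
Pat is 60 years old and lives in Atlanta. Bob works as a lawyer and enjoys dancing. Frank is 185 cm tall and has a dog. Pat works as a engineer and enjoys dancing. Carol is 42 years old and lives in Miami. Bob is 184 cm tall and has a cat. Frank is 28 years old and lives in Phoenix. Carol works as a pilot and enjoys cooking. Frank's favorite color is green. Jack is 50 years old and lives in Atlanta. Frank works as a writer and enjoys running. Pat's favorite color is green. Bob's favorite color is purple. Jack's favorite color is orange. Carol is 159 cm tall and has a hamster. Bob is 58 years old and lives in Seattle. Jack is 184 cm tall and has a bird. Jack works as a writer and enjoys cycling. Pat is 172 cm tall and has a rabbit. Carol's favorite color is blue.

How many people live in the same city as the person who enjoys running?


Person with hobby running is Frank, city Phoenix. Count = 1

1


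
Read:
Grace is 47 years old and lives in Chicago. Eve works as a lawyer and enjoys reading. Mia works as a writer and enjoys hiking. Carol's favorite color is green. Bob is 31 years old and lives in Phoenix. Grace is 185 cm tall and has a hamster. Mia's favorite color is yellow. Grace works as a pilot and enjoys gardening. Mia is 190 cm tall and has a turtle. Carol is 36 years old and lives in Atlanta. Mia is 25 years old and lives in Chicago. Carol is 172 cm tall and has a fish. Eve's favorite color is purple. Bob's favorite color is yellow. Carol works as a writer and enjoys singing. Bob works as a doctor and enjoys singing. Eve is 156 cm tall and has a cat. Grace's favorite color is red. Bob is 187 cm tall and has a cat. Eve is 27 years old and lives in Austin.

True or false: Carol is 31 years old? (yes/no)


Carol is actually 36. no

no


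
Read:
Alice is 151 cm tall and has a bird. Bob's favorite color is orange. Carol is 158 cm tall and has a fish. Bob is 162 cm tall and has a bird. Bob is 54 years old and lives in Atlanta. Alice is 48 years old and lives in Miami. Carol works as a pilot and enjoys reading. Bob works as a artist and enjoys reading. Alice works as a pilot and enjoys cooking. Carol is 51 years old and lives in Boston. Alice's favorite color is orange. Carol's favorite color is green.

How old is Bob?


Bob is 54 years old

54


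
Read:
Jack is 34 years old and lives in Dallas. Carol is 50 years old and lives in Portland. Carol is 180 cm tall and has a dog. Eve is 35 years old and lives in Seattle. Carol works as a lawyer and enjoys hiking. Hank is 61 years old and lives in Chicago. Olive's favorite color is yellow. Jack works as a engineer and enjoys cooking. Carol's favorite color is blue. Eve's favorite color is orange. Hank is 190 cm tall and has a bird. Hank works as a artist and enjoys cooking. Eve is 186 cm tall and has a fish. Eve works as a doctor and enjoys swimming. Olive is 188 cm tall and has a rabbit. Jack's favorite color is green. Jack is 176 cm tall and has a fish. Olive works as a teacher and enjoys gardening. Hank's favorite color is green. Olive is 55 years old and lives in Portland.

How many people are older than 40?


Filter: 3

3


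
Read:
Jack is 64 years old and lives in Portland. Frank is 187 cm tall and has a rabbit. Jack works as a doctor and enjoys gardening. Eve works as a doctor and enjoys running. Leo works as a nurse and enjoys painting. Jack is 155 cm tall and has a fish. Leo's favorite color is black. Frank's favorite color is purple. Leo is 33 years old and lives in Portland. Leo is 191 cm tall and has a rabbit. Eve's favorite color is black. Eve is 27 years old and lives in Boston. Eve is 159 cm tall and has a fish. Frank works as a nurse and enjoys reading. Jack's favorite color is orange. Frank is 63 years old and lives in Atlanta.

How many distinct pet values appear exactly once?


Unique pet values: 0

0


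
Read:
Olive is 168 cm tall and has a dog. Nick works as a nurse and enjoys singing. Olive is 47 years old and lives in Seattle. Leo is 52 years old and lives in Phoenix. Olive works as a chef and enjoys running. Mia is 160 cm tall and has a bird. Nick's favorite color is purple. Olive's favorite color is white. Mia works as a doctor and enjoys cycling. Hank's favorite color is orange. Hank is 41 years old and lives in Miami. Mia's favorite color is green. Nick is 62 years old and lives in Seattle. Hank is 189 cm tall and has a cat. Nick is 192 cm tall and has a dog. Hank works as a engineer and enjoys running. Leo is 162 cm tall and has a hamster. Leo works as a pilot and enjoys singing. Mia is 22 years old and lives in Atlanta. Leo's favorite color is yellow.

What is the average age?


Sum=224, n=5, avg=44.8

44.8
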